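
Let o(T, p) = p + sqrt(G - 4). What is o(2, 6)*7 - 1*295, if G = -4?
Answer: -253 + 14*I*sqrt(2) ≈ -253.0 + 19.799*I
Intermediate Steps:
o(T, p) = p + 2*I*sqrt(2) (o(T, p) = p + sqrt(-4 - 4) = p + sqrt(-8) = p + 2*I*sqrt(2))
o(2, 6)*7 - 1*295 = (6 + 2*I*sqrt(2))*7 - 1*295 = (42 + 14*I*sqrt(2)) - 295 = -253 + 14*I*sqrt(2)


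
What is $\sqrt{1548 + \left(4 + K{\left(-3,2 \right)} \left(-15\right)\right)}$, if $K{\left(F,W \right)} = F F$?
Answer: $\sqrt{1417} \approx 37.643$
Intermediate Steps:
$K{\left(F,W \right)} = F^{2}$
$\sqrt{1548 + \left(4 + K{\left(-3,2 \right)} \left(-15\right)\right)} = \sqrt{1548 + \left(4 + \left(-3\right)^{2} \left(-15\right)\right)} = \sqrt{1548 + \left(4 + 9 \left(-15\right)\right)} = \sqrt{1548 + \left(4 - 135\right)} = \sqrt{1548 - 131} = \sqrt{1417}$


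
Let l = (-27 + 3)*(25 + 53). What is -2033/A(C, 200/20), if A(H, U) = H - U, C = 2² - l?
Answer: -2033/1866 ≈ -1.0895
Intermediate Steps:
l = -1872 (l = -24*78 = -1872)
C = 1876 (C = 2² - 1*(-1872) = 4 + 1872 = 1876)
-2033/A(C, 200/20) = -2033/(1876 - 200/20) = -2033/(1876 - 1*10) = -2033/(1876 - 10) = -2033/1866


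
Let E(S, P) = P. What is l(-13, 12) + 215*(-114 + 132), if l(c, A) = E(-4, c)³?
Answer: 1673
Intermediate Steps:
l(c, A) = c³
l(-13, 12) + 215*(-114 + 132) = (-13)³ + 215*(-114 + 132) = -2197 + 215*18 = -2197 + 3870 = 1673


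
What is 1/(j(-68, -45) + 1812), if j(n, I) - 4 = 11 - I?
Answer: 1/1872 ≈ 0.00053419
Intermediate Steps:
j(n, I) = 15 - I (j(n, I) = 4 + (11 - I) = 15 - I)
1/(j(-68, -45) + 1812) = 1/((15 - 1*(-45)) + 1812) = 1/((15 + 45) + 1812) = 1/(60 + 1812) = 1/1872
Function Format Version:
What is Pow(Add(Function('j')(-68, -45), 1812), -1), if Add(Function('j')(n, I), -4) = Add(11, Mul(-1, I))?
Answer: Rational(1, 1872) ≈ 0.00053419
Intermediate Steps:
Function('j')(n, I) = Add(15, Mul(-1, I)) (Function('j')(n, I) = Add(4, Add(11, Mul(-1, I))) = Add(15, Mul(-1, I)))
Pow(Add(Function('j')(-68, -45), 1812), -1) = Pow(Add(Add(15, Mul(-1, -45)), 1812), -1) = Pow(Add(Add(15, 45), 1812), -1) = Pow(Add(60, 1812), -1) = Pow(1872, -1) = Rational(1, 1872)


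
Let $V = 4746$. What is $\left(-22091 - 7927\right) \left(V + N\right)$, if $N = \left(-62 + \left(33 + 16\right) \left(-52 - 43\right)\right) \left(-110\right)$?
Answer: $-15717905088$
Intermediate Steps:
$N = 518870$ ($N = \left(-62 + 49 \left(-95\right)\right) \left(-110\right) = \left(-62 - 4655\right) \left(-110\right) = \left(-4717\right) \left(-110\right) = 518870$)
$\left(-22091 - 7927\right) \left(V + N\right) = \left(-22091 - 7927\right) \left(4746 + 518870\right) = \left(-30018\right) 523616 = -15717905088$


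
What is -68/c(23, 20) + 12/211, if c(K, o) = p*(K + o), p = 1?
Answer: -13832/9073 ≈ -1.5245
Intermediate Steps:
c(K, o) = K + o (c(K, o) = 1*(K + o) = K + o)
-68/c(23, 20) + 12/211 = -68/(23 + 20) + 12/211 = -68/43 + 12*(1/211) = -68*1/43 + 12/211 = -68/43 + 12/211 = -13832/9073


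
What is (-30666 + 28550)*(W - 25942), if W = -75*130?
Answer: 75524272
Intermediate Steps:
W = -9750
(-30666 + 28550)*(W - 25942) = (-30666 + 28550)*(-9750 - 25942) = -2116*(-35692) = 75524272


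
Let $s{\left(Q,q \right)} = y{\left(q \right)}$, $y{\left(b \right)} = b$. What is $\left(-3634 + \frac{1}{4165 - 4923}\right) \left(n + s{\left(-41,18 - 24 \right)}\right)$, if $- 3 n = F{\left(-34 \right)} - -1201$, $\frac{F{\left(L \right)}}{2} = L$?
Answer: $\frac{1056837841}{758} \approx 1.3942 \cdot 10^{6}$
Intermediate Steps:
$F{\left(L \right)} = 2 L$
$s{\left(Q,q \right)} = q$
$n = - \frac{1133}{3}$ ($n = - \frac{2 \left(-34\right) - -1201}{3} = - \frac{-68 + 1201}{3} = \left(- \frac{1}{3}\right) 1133 = - \frac{1133}{3} \approx -377.67$)
$\left(-3634 + \frac{1}{4165 - 4923}\right) \left(n + s{\left(-41,18 - 24 \right)}\right) = \left(-3634 + \frac{1}{4165 - 4923}\right) \left(- \frac{1133}{3} + \left(18 - 24\right)\right) = \left(-3634 + \frac{1}{-758}\right) \left(- \frac{1133}{3} + \left(18 - 24\right)\right) = \left(-3634 - \frac{1}{758}\right) \left(- \frac{1133}{3} - 6\right) = \left(- \frac{2754573}{758}\right) \left(- \frac{1151}{3}\right) = \frac{1056837841}{758}$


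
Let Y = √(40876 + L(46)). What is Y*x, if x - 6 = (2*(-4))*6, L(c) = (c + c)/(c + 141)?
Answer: -672*√5583633/187 ≈ -8491.5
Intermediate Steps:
L(c) = 2*c/(141 + c) (L(c) = (2*c)/(141 + c) = 2*c/(141 + c))
x = -42 (x = 6 + (2*(-4))*6 = 6 - 8*6 = 6 - 48 = -42)
Y = 16*√5583633/187 (Y = √(40876 + 2*46/(141 + 46)) = √(40876 + 2*46/187) = √(40876 + 2*46*(1/187)) = √(40876 + 92/187) = √(7643904/187) = 16*√5583633/187 ≈ 202.18)
Y*x = (16*√5583633/187)*(-42) = -672*√5583633/187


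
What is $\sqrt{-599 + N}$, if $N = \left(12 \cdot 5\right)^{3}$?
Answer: $\sqrt{215401} \approx 464.11$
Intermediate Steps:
$N = 216000$ ($N = 60^{3} = 216000$)
$\sqrt{-599 + N} = \sqrt{-599 + 216000} = \sqrt{215401}$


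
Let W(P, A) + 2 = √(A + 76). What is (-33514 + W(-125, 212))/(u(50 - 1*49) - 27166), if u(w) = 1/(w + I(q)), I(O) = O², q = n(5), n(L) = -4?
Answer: 569772/461821 - 204*√2/461821 ≈ 1.2331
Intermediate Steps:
q = -4
W(P, A) = -2 + √(76 + A) (W(P, A) = -2 + √(A + 76) = -2 + √(76 + A))
u(w) = 1/(16 + w) (u(w) = 1/(w + (-4)²) = 1/(w + 16) = 1/(16 + w))
(-33514 + W(-125, 212))/(u(50 - 1*49) - 27166) = (-33514 + (-2 + √(76 + 212)))/(1/(16 + (50 - 1*49)) - 27166) = (-33514 + (-2 + √288))/(1/(16 + (50 - 49)) - 27166) = (-33514 + (-2 + 12*√2))/(1/(16 + 1) - 27166) = (-33516 + 12*√2)/(1/17 - 27166) = (-33516 + 12*√2)/(-461821/17) = (-33516 + 12*√2)*(-17/461821) = 569772/461821 - 204*√2/461821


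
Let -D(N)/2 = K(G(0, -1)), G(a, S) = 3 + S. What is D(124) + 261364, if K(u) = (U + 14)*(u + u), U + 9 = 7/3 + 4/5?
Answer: 3919484/15 ≈ 2.6130e+5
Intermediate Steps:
U = -88/15 (U = -9 + (7/3 + 4/5) = -9 + (7*(⅓) + 4*(⅕)) = -9 + (7/3 + ⅘) = -9 + 47/15 = -88/15 ≈ -5.8667)
K(u) = 244*u/15 (K(u) = (-88/15 + 14)*(u + u) = 122*(2*u)/15 = 244*u/15)
D(N) = -976/15 (D(N) = -488*(3 - 1)/15 = -488*2/15 = -2*488/15 = -976/15)
D(124) + 261364 = -976/15 + 261364 = 3919484/15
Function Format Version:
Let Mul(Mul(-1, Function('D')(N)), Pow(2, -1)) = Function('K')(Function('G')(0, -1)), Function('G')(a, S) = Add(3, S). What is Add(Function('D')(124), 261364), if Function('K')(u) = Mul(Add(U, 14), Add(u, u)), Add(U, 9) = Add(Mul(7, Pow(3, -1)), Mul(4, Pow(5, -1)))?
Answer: Rational(3919484, 15) ≈ 2.6130e+5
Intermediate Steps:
U = Rational(-88, 15) (U = Add(-9, Add(Mul(7, Pow(3, -1)), Mul(4, Pow(5, -1)))) = Add(-9, Add(Mul(7, Rational(1, 3)), Mul(4, Rational(1, 5)))) = Add(-9, Add(Rational(7, 3), Rational(4, 5))) = Add(-9, Rational(47, 15)) = Rational(-88, 15) ≈ -5.8667)
Function('K')(u) = Mul(Rational(244, 15), u) (Function('K')(u) = Mul(Add(Rational(-88, 15), 14), Add(u, u)) = Mul(Rational(122, 15), Mul(2, u)) = Mul(Rational(244, 15), u))
Function('D')(N) = Rational(-976, 15) (Function('D')(N) = Mul(-2, Mul(Rational(244, 15), Add(3, -1))) = Mul(-2, Mul(Rational(244, 15), 2)) = Mul(-2, Rational(488, 15)) = Rational(-976, 15))
Add(Function('D')(124), 261364) = Add(Rational(-976, 15), 261364) = Rational(3919484, 15)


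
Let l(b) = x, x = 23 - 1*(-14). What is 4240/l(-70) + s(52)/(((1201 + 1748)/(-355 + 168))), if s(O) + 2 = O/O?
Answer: 12510679/109113 ≈ 114.66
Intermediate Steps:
s(O) = -1 (s(O) = -2 + O/O = -2 + 1 = -1)
x = 37 (x = 23 + 14 = 37)
l(b) = 37
4240/l(-70) + s(52)/(((1201 + 1748)/(-355 + 168))) = 4240/37 - 1/((1201 + 1748)/(-355 + 168)) = 4240*(1/37) - 1/(2949/(-187)) = 4240/37 - 1/(2949*(-1/187)) = 4240/37 - 1/(-2949/187) = 4240/37 - 1*(-187/2949) = 4240/37 + 187/2949 = 12510679/109113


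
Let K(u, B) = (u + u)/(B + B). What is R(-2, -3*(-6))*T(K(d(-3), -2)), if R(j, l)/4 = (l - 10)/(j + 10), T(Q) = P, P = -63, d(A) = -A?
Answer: -252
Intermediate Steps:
K(u, B) = u/B (K(u, B) = (2*u)/((2*B)) = (2*u)*(1/(2*B)) = u/B)
T(Q) = -63
R(j, l) = 4*(-10 + l)/(10 + j) (R(j, l) = 4*((l - 10)/(j + 10)) = 4*((-10 + l)/(10 + j)) = 4*(-10 + l)/(10 + j))
R(-2, -3*(-6))*T(K(d(-3), -2)) = (4*(-10 - 3*(-6))/(10 - 2))*(-63) = (4*(-10 + 18)/8)*(-63) = (4*(⅛)*8)*(-63) = 4*(-63) = -252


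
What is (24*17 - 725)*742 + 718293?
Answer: 483079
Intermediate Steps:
(24*17 - 725)*742 + 718293 = (408 - 725)*742 + 718293 = -317*742 + 718293 = -235214 + 718293 = 483079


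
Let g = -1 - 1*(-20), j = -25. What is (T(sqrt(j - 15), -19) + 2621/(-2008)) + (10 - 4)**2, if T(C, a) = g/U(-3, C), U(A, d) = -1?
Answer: 31515/2008 ≈ 15.695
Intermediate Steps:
g = 19 (g = -1 + 20 = 19)
T(C, a) = -19 (T(C, a) = 19/(-1) = 19*(-1) = -19)
(T(sqrt(j - 15), -19) + 2621/(-2008)) + (10 - 4)**2 = (-19 + 2621/(-2008)) + (10 - 4)**2 = (-19 + 2621*(-1/2008)) + 6**2 = (-19 - 2621/2008) + 36 = -40773/2008 + 36 = 31515/2008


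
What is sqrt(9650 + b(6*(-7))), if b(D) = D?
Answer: 2*sqrt(2402) ≈ 98.020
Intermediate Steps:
sqrt(9650 + b(6*(-7))) = sqrt(9650 + 6*(-7)) = sqrt(9650 - 42) = sqrt(9608) = 2*sqrt(2402)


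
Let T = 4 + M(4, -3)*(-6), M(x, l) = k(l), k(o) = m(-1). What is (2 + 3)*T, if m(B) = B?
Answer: 50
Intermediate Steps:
k(o) = -1
M(x, l) = -1
T = 10 (T = 4 - 1*(-6) = 4 + 6 = 10)
(2 + 3)*T = (2 + 3)*10 = 5*10 = 50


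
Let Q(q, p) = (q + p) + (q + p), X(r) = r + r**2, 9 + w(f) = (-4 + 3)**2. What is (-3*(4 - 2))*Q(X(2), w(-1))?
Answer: 24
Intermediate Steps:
w(f) = -8 (w(f) = -9 + (-4 + 3)**2 = -9 + (-1)**2 = -9 + 1 = -8)
Q(q, p) = 2*p + 2*q (Q(q, p) = (p + q) + (p + q) = 2*p + 2*q)
(-3*(4 - 2))*Q(X(2), w(-1)) = (-3*(4 - 2))*(2*(-8) + 2*(2*(1 + 2))) = (-3*2)*(-16 + 2*(2*3)) = -6*(-16 + 2*6) = -6*(-16 + 12) = -6*(-4) = 24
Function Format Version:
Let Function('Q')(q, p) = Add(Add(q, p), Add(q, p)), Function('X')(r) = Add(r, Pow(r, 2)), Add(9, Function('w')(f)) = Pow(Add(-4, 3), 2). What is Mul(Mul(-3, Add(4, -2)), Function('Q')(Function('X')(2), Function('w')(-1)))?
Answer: 24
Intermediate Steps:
Function('w')(f) = -8 (Function('w')(f) = Add(-9, Pow(Add(-4, 3), 2)) = Add(-9, Pow(-1, 2)) = Add(-9, 1) = -8)
Function('Q')(q, p) = Add(Mul(2, p), Mul(2, q)) (Function('Q')(q, p) = Add(Add(p, q), Add(p, q)) = Add(Mul(2, p), Mul(2, q)))
Mul(Mul(-3, Add(4, -2)), Function('Q')(Function('X')(2), Function('w')(-1))) = Mul(Mul(-3, Add(4, -2)), Add(Mul(2, -8), Mul(2, Mul(2, Add(1, 2))))) = Mul(Mul(-3, 2), Add(-16, Mul(2, Mul(2, 3)))) = Mul(-6, Add(-16, Mul(2, 6))) = Mul(-6, Add(-16, 12)) = Mul(-6, -4) = 24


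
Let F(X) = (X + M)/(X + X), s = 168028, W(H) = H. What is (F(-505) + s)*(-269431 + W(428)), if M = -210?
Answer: -9130445756397/202 ≈ -4.5200e+10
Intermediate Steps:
F(X) = (-210 + X)/(2*X) (F(X) = (X - 210)/(X + X) = (-210 + X)/((2*X)) = (-210 + X)*(1/(2*X)) = (-210 + X)/(2*X))
(F(-505) + s)*(-269431 + W(428)) = ((½)*(-210 - 505)/(-505) + 168028)*(-269431 + 428) = ((½)*(-1/505)*(-715) + 168028)*(-269003) = (143/202 + 168028)*(-269003) = (33941799/202)*(-269003) = -9130445756397/202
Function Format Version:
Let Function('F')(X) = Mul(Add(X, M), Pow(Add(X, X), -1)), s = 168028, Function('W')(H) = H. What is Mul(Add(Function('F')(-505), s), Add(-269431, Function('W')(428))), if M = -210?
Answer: Rational(-9130445756397, 202) ≈ -4.5200e+10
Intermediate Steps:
Function('F')(X) = Mul(Rational(1, 2), Pow(X, -1), Add(-210, X)) (Function('F')(X) = Mul(Add(X, -210), Pow(Add(X, X), -1)) = Mul(Add(-210, X), Pow(Mul(2, X), -1)) = Mul(Add(-210, X), Mul(Rational(1, 2), Pow(X, -1))) = Mul(Rational(1, 2), Pow(X, -1), Add(-210, X)))
Mul(Add(Function('F')(-505), s), Add(-269431, Function('W')(428))) = Mul(Add(Mul(Rational(1, 2), Pow(-505, -1), Add(-210, -505)), 168028), Add(-269431, 428)) = Mul(Add(Mul(Rational(1, 2), Rational(-1, 505), -715), 168028), -269003) = Mul(Add(Rational(143, 202), 168028), -269003) = Mul(Rational(33941799, 202), -269003) = Rational(-9130445756397, 202)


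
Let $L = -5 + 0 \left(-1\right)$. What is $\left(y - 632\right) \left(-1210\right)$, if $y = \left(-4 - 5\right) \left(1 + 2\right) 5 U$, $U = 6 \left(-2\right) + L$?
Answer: $-2012230$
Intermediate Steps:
$L = -5$ ($L = -5 + 0 = -5$)
$U = -17$ ($U = 6 \left(-2\right) - 5 = -12 - 5 = -17$)
$y = 2295$ ($y = \left(-4 - 5\right) \left(1 + 2\right) 5 \left(-17\right) = \left(-9\right) 3 \cdot 5 \left(-17\right) = \left(-27\right) 5 \left(-17\right) = \left(-135\right) \left(-17\right) = 2295$)
$\left(y - 632\right) \left(-1210\right) = \left(2295 - 632\right) \left(-1210\right) = 1663 \left(-1210\right) = -2012230$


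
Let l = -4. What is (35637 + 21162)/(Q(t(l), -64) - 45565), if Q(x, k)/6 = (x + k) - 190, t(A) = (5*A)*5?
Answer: -56799/47689 ≈ -1.1910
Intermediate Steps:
t(A) = 25*A
Q(x, k) = -1140 + 6*k + 6*x (Q(x, k) = 6*((x + k) - 190) = 6*((k + x) - 190) = 6*(-190 + k + x) = -1140 + 6*k + 6*x)
(35637 + 21162)/(Q(t(l), -64) - 45565) = (35637 + 21162)/((-1140 + 6*(-64) + 6*(25*(-4))) - 45565) = 56799/((-1140 - 384 + 6*(-100)) - 45565) = 56799/((-1140 - 384 - 600) - 45565) = 56799/(-2124 - 45565) = 56799/(-47689) = 56799*(-1/47689) = -56799/47689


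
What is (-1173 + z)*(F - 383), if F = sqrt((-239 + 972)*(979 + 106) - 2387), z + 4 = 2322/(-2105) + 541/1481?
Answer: 1406224125946/3117505 - 77103672702*sqrt(1798)/3117505 ≈ -5.9765e+5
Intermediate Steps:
z = -14770097/3117505 (z = -4 + (2322/(-2105) + 541/1481) = -4 + (2322*(-1/2105) + 541*(1/1481)) = -4 + (-2322/2105 + 541/1481) = -4 - 2300077/3117505 = -14770097/3117505 ≈ -4.7378)
F = 21*sqrt(1798) (F = sqrt(733*1085 - 2387) = sqrt(795305 - 2387) = sqrt(792918) = 21*sqrt(1798) ≈ 890.46)
(-1173 + z)*(F - 383) = (-1173 - 14770097/3117505)*(21*sqrt(1798) - 383) = -3671603462*(-383 + 21*sqrt(1798))/3117505 = 1406224125946/3117505 - 77103672702*sqrt(1798)/3117505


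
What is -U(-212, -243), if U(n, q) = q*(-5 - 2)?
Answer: -1701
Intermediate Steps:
U(n, q) = -7*q (U(n, q) = q*(-7) = -7*q)
-U(-212, -243) = -(-7)*(-243) = -1*1701 = -1701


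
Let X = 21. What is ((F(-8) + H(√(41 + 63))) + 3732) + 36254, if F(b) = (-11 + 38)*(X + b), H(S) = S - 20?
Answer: 40317 + 2*√26 ≈ 40327.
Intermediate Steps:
H(S) = -20 + S
F(b) = 567 + 27*b (F(b) = (-11 + 38)*(21 + b) = 27*(21 + b) = 567 + 27*b)
((F(-8) + H(√(41 + 63))) + 3732) + 36254 = (((567 + 27*(-8)) + (-20 + √(41 + 63))) + 3732) + 36254 = (((567 - 216) + (-20 + √104)) + 3732) + 36254 = ((351 + (-20 + 2*√26)) + 3732) + 36254 = ((331 + 2*√26) + 3732) + 36254 = (4063 + 2*√26) + 36254 = 40317 + 2*√26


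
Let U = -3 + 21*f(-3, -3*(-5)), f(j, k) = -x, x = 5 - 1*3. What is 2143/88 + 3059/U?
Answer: -172757/3960 ≈ -43.625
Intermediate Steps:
x = 2 (x = 5 - 3 = 2)
f(j, k) = -2 (f(j, k) = -1*2 = -2)
U = -45 (U = -3 + 21*(-2) = -3 - 42 = -45)
2143/88 + 3059/U = 2143/88 + 3059/(-45) = 2143*(1/88) + 3059*(-1/45) = 2143/88 - 3059/45 = -172757/3960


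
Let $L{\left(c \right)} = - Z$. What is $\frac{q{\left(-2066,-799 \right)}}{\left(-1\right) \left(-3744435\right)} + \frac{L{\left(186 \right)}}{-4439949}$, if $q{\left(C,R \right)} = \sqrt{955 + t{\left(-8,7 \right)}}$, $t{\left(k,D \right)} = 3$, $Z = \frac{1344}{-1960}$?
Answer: $- \frac{8}{51799405} + \frac{\sqrt{958}}{3744435} \approx 8.1116 \cdot 10^{-6}$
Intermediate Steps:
$Z = - \frac{24}{35}$ ($Z = 1344 \left(- \frac{1}{1960}\right) = - \frac{24}{35} \approx -0.68571$)
$L{\left(c \right)} = \frac{24}{35}$ ($L{\left(c \right)} = \left(-1\right) \left(- \frac{24}{35}\right) = \frac{24}{35}$)
$q{\left(C,R \right)} = \sqrt{958}$ ($q{\left(C,R \right)} = \sqrt{955 + 3} = \sqrt{958}$)
$\frac{q{\left(-2066,-799 \right)}}{\left(-1\right) \left(-3744435\right)} + \frac{L{\left(186 \right)}}{-4439949} = \frac{\sqrt{958}}{\left(-1\right) \left(-3744435\right)} + \frac{24}{35 \left(-4439949\right)} = \frac{\sqrt{958}}{3744435} + \frac{24}{35} \left(- \frac{1}{4439949}\right) = \sqrt{958} \cdot \frac{1}{3744435} - \frac{8}{51799405} = \frac{\sqrt{958}}{3744435} - \frac{8}{51799405} = - \frac{8}{51799405} + \frac{\sqrt{958}}{3744435}$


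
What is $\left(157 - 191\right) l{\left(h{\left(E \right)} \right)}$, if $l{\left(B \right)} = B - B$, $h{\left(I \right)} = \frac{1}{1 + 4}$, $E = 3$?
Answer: $0$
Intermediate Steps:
$h{\left(I \right)} = \frac{1}{5}$
$l{\left(B \right)} = 0$
$\left(157 - 191\right) l{\left(h{\left(E \right)} \right)} = \left(157 - 191\right) 0 = \left(-34\right) 0 = 0$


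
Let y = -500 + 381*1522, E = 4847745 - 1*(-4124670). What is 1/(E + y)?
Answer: 1/9551797 ≈ 1.0469e-7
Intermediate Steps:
E = 8972415 (E = 4847745 + 4124670 = 8972415)
y = 579382 (y = -500 + 579882 = 579382)
1/(E + y) = 1/(8972415 + 579382) = 1/9551797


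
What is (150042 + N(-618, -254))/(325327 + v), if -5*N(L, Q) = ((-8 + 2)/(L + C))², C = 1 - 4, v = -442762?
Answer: -32145748286/25159861575 ≈ -1.2777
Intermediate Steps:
C = -3
N(L, Q) = -36/(5*(-3 + L)²) (N(L, Q) = -(-8 + 2)²/(L - 3)²/5 = -36/(-3 + L)²/5 = -36/(5*(-3 + L)²))
(150042 + N(-618, -254))/(325327 + v) = (150042 - 36/(5*(-3 - 618)²))/(325327 - 442762) = (150042 - 36/5/(-621)²)/(-117435) = (150042 - 36/5*1/385641)*(-1/117435) = (150042 - 4/214245)*(-1/117435) = (32145748286/214245)*(-1/117435) = -32145748286/25159861575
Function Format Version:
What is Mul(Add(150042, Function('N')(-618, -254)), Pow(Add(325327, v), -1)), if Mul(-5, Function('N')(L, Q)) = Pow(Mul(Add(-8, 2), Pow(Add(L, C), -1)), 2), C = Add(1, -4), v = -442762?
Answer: Rational(-32145748286, 25159861575) ≈ -1.2777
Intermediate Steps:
C = -3
Function('N')(L, Q) = Mul(Rational(-36, 5), Pow(Add(-3, L), -2)) (Function('N')(L, Q) = Mul(Rational(-1, 5), Pow(Mul(Add(-8, 2), Pow(Add(L, -3), -1)), 2)) = Mul(Rational(-1, 5), Pow(Mul(-6, Pow(Add(-3, L), -1)), 2)) = Mul(Rational(-1, 5), Mul(36, Pow(Add(-3, L), -2))) = Mul(Rational(-36, 5), Pow(Add(-3, L), -2)))
Mul(Add(150042, Function('N')(-618, -254)), Pow(Add(325327, v), -1)) = Mul(Add(150042, Mul(Rational(-36, 5), Pow(Add(-3, -618), -2))), Pow(Add(325327, -442762), -1)) = Mul(Add(150042, Mul(Rational(-36, 5), Pow(-621, -2))), Pow(-117435, -1)) = Mul(Add(150042, Mul(Rational(-36, 5), Rational(1, 385641))), Rational(-1, 117435)) = Mul(Add(150042, Rational(-4, 214245)), Rational(-1, 117435)) = Mul(Rational(32145748286, 214245), Rational(-1, 117435)) = Rational(-32145748286, 25159861575)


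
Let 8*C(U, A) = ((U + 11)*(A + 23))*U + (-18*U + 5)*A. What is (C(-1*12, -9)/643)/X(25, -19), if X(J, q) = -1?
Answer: 1821/5144 ≈ 0.35400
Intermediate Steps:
C(U, A) = A*(5 - 18*U)/8 + U*(11 + U)*(23 + A)/8 (C(U, A) = (((U + 11)*(A + 23))*U + (-18*U + 5)*A)/8 = (((11 + U)*(23 + A))*U + (5 - 18*U)*A)/8 = (U*(11 + U)*(23 + A) + A*(5 - 18*U))/8 = (A*(5 - 18*U) + U*(11 + U)*(23 + A))/8 = A*(5 - 18*U)/8 + U*(11 + U)*(23 + A)/8)
(C(-1*12, -9)/643)/X(25, -19) = (((5/8)*(-9) + 23*(-1*12)**2/8 + 253*(-1*12)/8 - 7/8*(-9)*(-1*12) + (1/8)*(-9)*(-1*12)**2)/643)/(-1) = ((-45/8 + (23/8)*(-12)**2 + (253/8)*(-12) - 7/8*(-9)*(-12) + (1/8)*(-9)*(-12)**2)*(1/643))*(-1) = ((-45/8 + (23/8)*144 - 759/2 - 189/2 + (1/8)*(-9)*144)*(1/643))*(-1) = ((-45/8 + 414 - 759/2 - 189/2 - 162)*(1/643))*(-1) = -1821/8*1/643*(-1) = -1821/5144*(-1) = 1821/5144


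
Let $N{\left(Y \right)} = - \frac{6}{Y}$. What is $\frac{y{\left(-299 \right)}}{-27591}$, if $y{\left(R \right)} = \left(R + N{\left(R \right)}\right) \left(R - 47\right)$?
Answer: $- \frac{30930670}{8249709} \approx -3.7493$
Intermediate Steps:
$y{\left(R \right)} = \left(-47 + R\right) \left(R - \frac{6}{R}\right)$ ($y{\left(R \right)} = \left(R - \frac{6}{R}\right) \left(R - 47\right) = \left(R - \frac{6}{R}\right) \left(-47 + R\right) = \left(-47 + R\right) \left(R - \frac{6}{R}\right)$)
$\frac{y{\left(-299 \right)}}{-27591} = \frac{-6 + \left(-299\right)^{2} - -14053 + \frac{282}{-299}}{-27591} = \left(-6 + 89401 + 14053 + 282 \left(- \frac{1}{299}\right)\right) \left(- \frac{1}{27591}\right) = \left(-6 + 89401 + 14053 - \frac{282}{299}\right) \left(- \frac{1}{27591}\right) = \frac{30930670}{299} \left(- \frac{1}{27591}\right) = - \frac{30930670}{8249709}$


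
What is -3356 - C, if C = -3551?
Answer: 195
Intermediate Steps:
-3356 - C = -3356 - 1*(-3551) = -3356 + 3551 = 195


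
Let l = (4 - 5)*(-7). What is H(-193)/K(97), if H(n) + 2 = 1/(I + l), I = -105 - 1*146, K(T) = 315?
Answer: -163/25620 ≈ -0.0063622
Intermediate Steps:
I = -251 (I = -105 - 146 = -251)
l = 7 (l = -1*(-7) = 7)
H(n) = -489/244 (H(n) = -2 + 1/(-251 + 7) = -2 + 1/(-244) = -2 - 1/244 = -489/244)
H(-193)/K(97) = -489/244/315 = -489/244*1/315 = -163/25620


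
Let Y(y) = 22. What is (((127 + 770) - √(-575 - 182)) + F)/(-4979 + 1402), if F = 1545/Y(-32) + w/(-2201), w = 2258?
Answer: -6683629/24743642 + I*√757/3577 ≈ -0.27011 + 0.0076918*I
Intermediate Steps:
F = 3350869/48422 (F = 1545/22 + 2258/(-2201) = 1545*(1/22) + 2258*(-1/2201) = 1545/22 - 2258/2201 = 3350869/48422 ≈ 69.201)
(((127 + 770) - √(-575 - 182)) + F)/(-4979 + 1402) = (((127 + 770) - √(-575 - 182)) + 3350869/48422)/(-4979 + 1402) = ((897 - √(-757)) + 3350869/48422)/(-3577) = ((897 - I*√757) + 3350869/48422)*(-1/3577) = (46785403/48422 - I*√757)*(-1/3577) = -6683629/24743642 + I*√757/3577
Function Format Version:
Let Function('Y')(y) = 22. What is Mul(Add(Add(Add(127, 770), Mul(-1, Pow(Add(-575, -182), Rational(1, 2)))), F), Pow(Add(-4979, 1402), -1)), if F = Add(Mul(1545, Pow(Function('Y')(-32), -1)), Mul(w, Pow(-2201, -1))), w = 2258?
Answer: Add(Rational(-6683629, 24743642), Mul(Rational(1, 3577), I, Pow(757, Rational(1, 2)))) ≈ Add(-0.27011, Mul(0.0076918, I))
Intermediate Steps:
F = Rational(3350869, 48422) (F = Add(Mul(1545, Pow(22, -1)), Mul(2258, Pow(-2201, -1))) = Add(Mul(1545, Rational(1, 22)), Mul(2258, Rational(-1, 2201))) = Add(Rational(1545, 22), Rational(-2258, 2201)) = Rational(3350869, 48422) ≈ 69.201)
Mul(Add(Add(Add(127, 770), Mul(-1, Pow(Add(-575, -182), Rational(1, 2)))), F), Pow(Add(-4979, 1402), -1)) = Mul(Add(Add(Add(127, 770), Mul(-1, Pow(Add(-575, -182), Rational(1, 2)))), Rational(3350869, 48422)), Pow(Add(-4979, 1402), -1)) = Mul(Add(Add(897, Mul(-1, Pow(-757, Rational(1, 2)))), Rational(3350869, 48422)), Pow(-3577, -1)) = Mul(Add(Add(897, Mul(-1, Mul(I, Pow(757, Rational(1, 2))))), Rational(3350869, 48422)), Rational(-1, 3577)) = Mul(Add(Add(897, Mul(-1, I, Pow(757, Rational(1, 2)))), Rational(3350869, 48422)), Rational(-1, 3577)) = Mul(Add(Rational(46785403, 48422), Mul(-1, I, Pow(757, Rational(1, 2)))), Rational(-1, 3577)) = Add(Rational(-6683629, 24743642), Mul(Rational(1, 3577), I, Pow(757, Rational(1, 2))))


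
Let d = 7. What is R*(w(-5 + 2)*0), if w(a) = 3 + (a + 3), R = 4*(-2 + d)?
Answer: 0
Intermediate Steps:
R = 20 (R = 4*(-2 + 7) = 4*5 = 20)
w(a) = 6 + a (w(a) = 3 + (3 + a) = 6 + a)
R*(w(-5 + 2)*0) = 20*((6 + (-5 + 2))*0) = 20*((6 - 3)*0) = 20*(3*0) = 20*0 = 0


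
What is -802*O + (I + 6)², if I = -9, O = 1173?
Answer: -940737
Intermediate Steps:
-802*O + (I + 6)² = -802*1173 + (-9 + 6)² = -940746 + (-3)² = -940746 + 9 = -940737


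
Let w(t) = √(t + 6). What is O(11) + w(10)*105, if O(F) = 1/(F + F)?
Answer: 9241/22 ≈ 420.05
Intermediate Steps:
O(F) = 1/(2*F)
w(t) = √(6 + t)
O(11) + w(10)*105 = (½)/11 + √(6 + 10)*105 = (½)*(1/11) + √16*105 = 1/22 + 4*105 = 1/22 + 420 = 9241/22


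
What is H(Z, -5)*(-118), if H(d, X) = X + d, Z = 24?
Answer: -2242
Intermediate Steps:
H(Z, -5)*(-118) = (-5 + 24)*(-118) = 19*(-118) = -2242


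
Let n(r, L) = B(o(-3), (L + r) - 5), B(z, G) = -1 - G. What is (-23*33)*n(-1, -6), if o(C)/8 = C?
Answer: -8349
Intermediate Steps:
o(C) = 8*C
n(r, L) = 4 - L - r (n(r, L) = -1 - ((L + r) - 5) = -1 - (-5 + L + r) = -1 + (5 - L - r) = 4 - L - r)
(-23*33)*n(-1, -6) = (-23*33)*(4 - 1*(-6) - 1*(-1)) = -759*(4 + 6 + 1) = -759*11 = -8349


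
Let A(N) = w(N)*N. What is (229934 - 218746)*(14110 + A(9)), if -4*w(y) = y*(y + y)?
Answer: 153784654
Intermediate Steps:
w(y) = -y**2/2 (w(y) = -y*(y + y)/4 = -y*2*y/4 = -y**2/2)
A(N) = -N**3/2 (A(N) = (-N**2/2)*N = -N**3/2)
(229934 - 218746)*(14110 + A(9)) = (229934 - 218746)*(14110 - 1/2*9**3) = 11188*(14110 - 1/2*729) = 11188*(14110 - 729/2) = 11188*(27491/2) = 153784654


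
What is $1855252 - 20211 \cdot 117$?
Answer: $-509435$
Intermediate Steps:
$1855252 - 20211 \cdot 117 = 1855252 - 2364687 = -509435$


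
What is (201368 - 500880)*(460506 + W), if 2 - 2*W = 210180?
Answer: -106451656504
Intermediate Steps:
W = -105089 (W = 1 - 1/2*210180 = 1 - 105090 = -105089)
(201368 - 500880)*(460506 + W) = (201368 - 500880)*(460506 - 105089) = -299512*355417 = -106451656504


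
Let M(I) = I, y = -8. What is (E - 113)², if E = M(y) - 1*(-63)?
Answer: 3364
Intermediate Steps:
E = 55 (E = -8 - 1*(-63) = -8 + 63 = 55)
(E - 113)² = (55 - 113)² = (-58)² = 3364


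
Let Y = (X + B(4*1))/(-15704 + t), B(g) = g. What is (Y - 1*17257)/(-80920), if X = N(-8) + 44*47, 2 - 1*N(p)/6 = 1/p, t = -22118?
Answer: 522157071/2448444992 ≈ 0.21326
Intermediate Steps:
N(p) = 12 - 6/p
X = 8323/4 (X = (12 - 6/(-8)) + 44*47 = (12 - 6*(-⅛)) + 2068 = (12 + ¾) + 2068 = 51/4 + 2068 = 8323/4 ≈ 2080.8)
Y = -8339/151288 (Y = (8323/4 + 4*1)/(-15704 - 22118) = (8323/4 + 4)/(-37822) = (8339/4)*(-1/37822) = -8339/151288 ≈ -0.055120)
(Y - 1*17257)/(-80920) = (-8339/151288 - 1*17257)/(-80920) = (-8339/151288 - 17257)*(-1/80920) = -2610785355/151288*(-1/80920) = 522157071/2448444992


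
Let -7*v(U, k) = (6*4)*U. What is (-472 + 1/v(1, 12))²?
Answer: 128482225/576 ≈ 2.2306e+5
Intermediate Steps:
v(U, k) = -24*U/7 (v(U, k) = -6*4*U/7 = -24*U/7)
(-472 + 1/v(1, 12))² = (-472 + 1/(-24/7*1))² = (-472 + 1/(-24/7))² = (-472 - 7/24)² = (-11335/24)² = 128482225/576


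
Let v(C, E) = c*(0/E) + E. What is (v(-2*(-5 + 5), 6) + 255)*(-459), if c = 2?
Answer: -119799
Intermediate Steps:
v(C, E) = E (v(C, E) = 2*(0/E) + E = 2*0 + E = 0 + E = E)
(v(-2*(-5 + 5), 6) + 255)*(-459) = (6 + 255)*(-459) = 261*(-459) = -119799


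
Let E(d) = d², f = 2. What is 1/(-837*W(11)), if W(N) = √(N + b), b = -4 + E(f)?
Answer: -√11/9207 ≈ -0.00036023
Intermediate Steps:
b = 0 (b = -4 + 2² = -4 + 4 = 0)
W(N) = √N (W(N) = √(N + 0) = √N)
1/(-837*W(11)) = 1/(-837*√11) = -√11/9207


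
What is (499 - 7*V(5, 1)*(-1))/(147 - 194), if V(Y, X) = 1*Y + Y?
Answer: -569/47 ≈ -12.106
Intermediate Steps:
V(Y, X) = 2*Y (V(Y, X) = Y + Y = 2*Y)
(499 - 7*V(5, 1)*(-1))/(147 - 194) = (499 - 14*5*(-1))/(147 - 194) = (499 - 7*10*(-1))/(-47) = (499 - 70*(-1))*(-1/47) = (499 + 70)*(-1/47) = 569*(-1/47) = -569/47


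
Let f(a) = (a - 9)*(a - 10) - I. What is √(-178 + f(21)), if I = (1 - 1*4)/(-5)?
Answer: I*√1165/5 ≈ 6.8264*I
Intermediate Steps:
I = ⅗ (I = (1 - 4)*(-⅕) = -3*(-⅕) = ⅗ ≈ 0.60000)
f(a) = -⅗ + (-10 + a)*(-9 + a) (f(a) = (a - 9)*(a - 10) - 1*⅗ = (-9 + a)*(-10 + a) - ⅗ = (-10 + a)*(-9 + a) - ⅗ = -⅗ + (-10 + a)*(-9 + a))
√(-178 + f(21)) = √(-178 + (447/5 + 21² - 19*21)) = √(-178 + (447/5 + 441 - 399)) = √(-178 + 657/5) = √(-233/5) = I*√1165/5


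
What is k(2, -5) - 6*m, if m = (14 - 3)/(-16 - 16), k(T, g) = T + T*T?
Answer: 129/16 ≈ 8.0625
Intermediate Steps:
k(T, g) = T + T**2
m = -11/32 (m = 11/(-32) = 11*(-1/32) = -11/32 ≈ -0.34375)
k(2, -5) - 6*m = 2*(1 + 2) - 6*(-11/32) = 2*3 + 33/16 = 6 + 33/16 = 129/16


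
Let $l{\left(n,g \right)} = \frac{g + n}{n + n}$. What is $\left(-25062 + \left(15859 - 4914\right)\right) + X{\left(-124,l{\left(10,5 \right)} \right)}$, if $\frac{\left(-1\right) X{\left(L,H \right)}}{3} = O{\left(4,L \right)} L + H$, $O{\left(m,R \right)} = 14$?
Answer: $- \frac{35645}{4} \approx -8911.3$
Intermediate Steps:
$l{\left(n,g \right)} = \frac{g + n}{2 n}$
$X{\left(L,H \right)} = - 42 L - 3 H$ ($X{\left(L,H \right)} = - 3 \left(14 L + H\right) = - 3 \left(H + 14 L\right) = - 42 L - 3 H$)
$\left(-25062 + \left(15859 - 4914\right)\right) + X{\left(-124,l{\left(10,5 \right)} \right)} = \left(-25062 + \left(15859 - 4914\right)\right) - \left(-5208 + 3 \frac{5 + 10}{2 \cdot 10}\right) = \left(-25062 + 10945\right) + \left(5208 - 3 \cdot \frac{1}{2} \cdot \frac{1}{10} \cdot 15\right) = -14117 + \left(5208 - \frac{9}{4}\right) = -14117 + \frac{20823}{4} = - \frac{35645}{4}$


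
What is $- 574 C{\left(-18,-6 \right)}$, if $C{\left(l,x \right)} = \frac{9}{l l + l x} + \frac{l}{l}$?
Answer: $- \frac{14063}{24} \approx -585.96$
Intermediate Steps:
$C{\left(l,x \right)} = 1 + \frac{9}{l^{2} + l x}$ ($C{\left(l,x \right)} = \frac{9}{l^{2} + l x} + 1 = 1 + \frac{9}{l^{2} + l x}$)
$- 574 C{\left(-18,-6 \right)} = - 574 \frac{9 + \left(-18\right)^{2} - -108}{\left(-18\right) \left(-18 - 6\right)} = - 574 \left(- \frac{9 + 324 + 108}{18 \left(-24\right)}\right) = - 574 \left(\left(- \frac{1}{18}\right) \left(- \frac{1}{24}\right) 441\right) = \left(-574\right) \frac{49}{48} = - \frac{14063}{24}$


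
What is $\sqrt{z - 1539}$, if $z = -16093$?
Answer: $4 i \sqrt{1102} \approx 132.79 i$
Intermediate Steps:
$\sqrt{z - 1539} = \sqrt{-16093 - 1539} = \sqrt{-17632} = 4 i \sqrt{1102}$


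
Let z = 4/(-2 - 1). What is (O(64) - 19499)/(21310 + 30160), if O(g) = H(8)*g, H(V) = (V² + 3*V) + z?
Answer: -41857/154410 ≈ -0.27108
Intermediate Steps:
z = -4/3 (z = 4/(-3) = -⅓*4 = -4/3 ≈ -1.3333)
H(V) = -4/3 + V² + 3*V (H(V) = (V² + 3*V) - 4/3 = -4/3 + V² + 3*V)
O(g) = 260*g/3 (O(g) = (-4/3 + 8² + 3*8)*g = (-4/3 + 64 + 24)*g = 260*g/3)
(O(64) - 19499)/(21310 + 30160) = ((260/3)*64 - 19499)/(21310 + 30160) = (16640/3 - 19499)/51470 = -41857/3*1/51470 = -41857/154410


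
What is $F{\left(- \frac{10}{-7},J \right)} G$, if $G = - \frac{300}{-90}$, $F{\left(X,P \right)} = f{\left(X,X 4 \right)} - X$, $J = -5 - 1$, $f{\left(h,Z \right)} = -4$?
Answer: $- \frac{380}{21} \approx -18.095$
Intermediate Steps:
$J = -6$ ($J = -5 - 1 = -6$)
$F{\left(X,P \right)} = -4 - X$
$G = \frac{10}{3}$ ($G = \left(-300\right) \left(- \frac{1}{90}\right) = \frac{10}{3} \approx 3.3333$)
$F{\left(- \frac{10}{-7},J \right)} G = \left(-4 - - \frac{10}{-7}\right) \frac{10}{3} = \left(-4 - \left(-10\right) \left(- \frac{1}{7}\right)\right) \frac{10}{3} = \left(-4 - \frac{10}{7}\right) \frac{10}{3} = \left(- \frac{38}{7}\right) \frac{10}{3} = - \frac{380}{21}$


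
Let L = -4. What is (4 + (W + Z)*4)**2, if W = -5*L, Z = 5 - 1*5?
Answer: 7056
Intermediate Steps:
Z = 0 (Z = 5 - 5 = 0)
W = 20 (W = -5*(-4) = 20)
(4 + (W + Z)*4)**2 = (4 + (20 + 0)*4)**2 = (4 + 20*4)**2 = (4 + 80)**2 = 84**2 = 7056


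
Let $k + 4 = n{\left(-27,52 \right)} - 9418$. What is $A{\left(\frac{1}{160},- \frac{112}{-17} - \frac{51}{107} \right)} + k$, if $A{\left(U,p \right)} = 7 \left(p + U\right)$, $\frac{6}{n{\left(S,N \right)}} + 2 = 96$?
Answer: $- \frac{128295736909}{13678880} \approx -9379.1$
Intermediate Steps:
$n{\left(S,N \right)} = \frac{3}{47}$ ($n{\left(S,N \right)} = \frac{6}{-2 + 96} = \frac{6}{94} = 6 \cdot \frac{1}{94} = \frac{3}{47}$)
$A{\left(U,p \right)} = 7 U + 7 p$ ($A{\left(U,p \right)} = 7 \left(U + p\right) = 7 U + 7 p$)
$k = - \frac{442831}{47}$ ($k = -4 + \left(\frac{3}{47} - 9418\right) = -4 - \frac{442643}{47} = - \frac{442831}{47} \approx -9421.9$)
$A{\left(\frac{1}{160},- \frac{112}{-17} - \frac{51}{107} \right)} + k = \left(\frac{7}{160} + 7 \left(- \frac{112}{-17} - \frac{51}{107}\right)\right) - \frac{442831}{47} = \left(7 \cdot \frac{1}{160} + 7 \left(\left(-112\right) \left(- \frac{1}{17}\right) - \frac{51}{107}\right)\right) - \frac{442831}{47} = \left(\frac{7}{160} + 7 \left(\frac{112}{17} - \frac{51}{107}\right)\right) - \frac{442831}{47} = \left(\frac{7}{160} + 7 \cdot \frac{11117}{1819}\right) - \frac{442831}{47} = \left(\frac{7}{160} + \frac{77819}{1819}\right) - \frac{442831}{47} = \frac{12463773}{291040} - \frac{442831}{47} = - \frac{128295736909}{13678880}$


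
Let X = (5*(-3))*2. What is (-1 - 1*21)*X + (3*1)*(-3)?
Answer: 651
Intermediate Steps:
X = -30 (X = -15*2 = -30)
(-1 - 1*21)*X + (3*1)*(-3) = (-1 - 1*21)*(-30) + (3*1)*(-3) = (-1 - 21)*(-30) + 3*(-3) = -22*(-30) - 9 = 660 - 9 = 651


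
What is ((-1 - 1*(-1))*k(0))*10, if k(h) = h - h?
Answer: 0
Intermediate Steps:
k(h) = 0
((-1 - 1*(-1))*k(0))*10 = ((-1 - 1*(-1))*0)*10 = ((-1 + 1)*0)*10 = (0*0)*10 = 0*10 = 0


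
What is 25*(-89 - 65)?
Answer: -3850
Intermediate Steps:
25*(-89 - 65) = 25*(-154) = -3850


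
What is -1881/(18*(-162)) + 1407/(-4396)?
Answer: 4133/12717 ≈ 0.32500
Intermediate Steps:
-1881/(18*(-162)) + 1407/(-4396) = -1881/(-2916) + 1407*(-1/4396) = -1881*(-1/2916) - 201/628 = 209/324 - 201/628 = 4133/12717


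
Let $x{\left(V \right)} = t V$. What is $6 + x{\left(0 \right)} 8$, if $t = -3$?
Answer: $6$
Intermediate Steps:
$x{\left(V \right)} = - 3 V$
$6 + x{\left(0 \right)} 8 = 6 + \left(-3\right) 0 \cdot 8 = 6 + 0 \cdot 8 = 6 + 0 = 6$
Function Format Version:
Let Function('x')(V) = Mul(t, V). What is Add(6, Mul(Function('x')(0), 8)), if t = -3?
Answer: 6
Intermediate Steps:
Function('x')(V) = Mul(-3, V)
Add(6, Mul(Function('x')(0), 8)) = Add(6, Mul(Mul(-3, 0), 8)) = Add(6, Mul(0, 8)) = Add(6, 0) = 6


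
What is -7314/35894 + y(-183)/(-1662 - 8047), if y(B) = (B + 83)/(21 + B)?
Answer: -2876868203/14114041263 ≈ -0.20383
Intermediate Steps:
y(B) = (83 + B)/(21 + B)
-7314/35894 + y(-183)/(-1662 - 8047) = -7314/35894 + ((83 - 183)/(21 - 183))/(-1662 - 8047) = -7314*1/35894 + (-100/(-162))/(-9709) = -3657/17947 - 1/162*(-100)*(-1/9709) = -3657/17947 + (50/81)*(-1/9709) = -3657/17947 - 50/786429 = -2876868203/14114041263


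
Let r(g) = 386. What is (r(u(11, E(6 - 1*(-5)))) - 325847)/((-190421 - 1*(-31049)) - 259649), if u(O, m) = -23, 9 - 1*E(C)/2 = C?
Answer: 325461/419021 ≈ 0.77672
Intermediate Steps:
E(C) = 18 - 2*C
(r(u(11, E(6 - 1*(-5)))) - 325847)/((-190421 - 1*(-31049)) - 259649) = (386 - 325847)/((-190421 - 1*(-31049)) - 259649) = -325461/((-190421 + 31049) - 259649) = -325461/(-159372 - 259649) = -325461/(-419021) = -325461*(-1/419021) = 325461/419021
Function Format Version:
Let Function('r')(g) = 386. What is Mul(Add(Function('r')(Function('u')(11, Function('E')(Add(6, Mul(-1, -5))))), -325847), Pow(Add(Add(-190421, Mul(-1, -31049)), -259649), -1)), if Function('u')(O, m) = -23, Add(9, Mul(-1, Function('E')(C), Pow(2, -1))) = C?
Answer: Rational(325461, 419021) ≈ 0.77672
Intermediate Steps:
Function('E')(C) = Add(18, Mul(-2, C))
Mul(Add(Function('r')(Function('u')(11, Function('E')(Add(6, Mul(-1, -5))))), -325847), Pow(Add(Add(-190421, Mul(-1, -31049)), -259649), -1)) = Mul(Add(386, -325847), Pow(Add(Add(-190421, Mul(-1, -31049)), -259649), -1)) = Mul(-325461, Pow(Add(Add(-190421, 31049), -259649), -1)) = Mul(-325461, Pow(Add(-159372, -259649), -1)) = Mul(-325461, Pow(-419021, -1)) = Mul(-325461, Rational(-1, 419021)) = Rational(325461, 419021)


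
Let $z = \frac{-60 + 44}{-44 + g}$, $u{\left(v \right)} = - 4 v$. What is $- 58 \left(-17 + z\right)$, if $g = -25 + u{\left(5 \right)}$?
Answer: $\frac{86826}{89} \approx 975.57$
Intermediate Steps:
$g = -45$ ($g = -25 - 20 = -45$)
$z = \frac{16}{89}$ ($z = \frac{-60 + 44}{-44 - 45} = - \frac{16}{-89} = \left(-16\right) \left(- \frac{1}{89}\right) = \frac{16}{89} \approx 0.17978$)
$- 58 \left(-17 + z\right) = - 58 \left(-17 + \frac{16}{89}\right) = \left(-58\right) \left(- \frac{1497}{89}\right) = \frac{86826}{89}$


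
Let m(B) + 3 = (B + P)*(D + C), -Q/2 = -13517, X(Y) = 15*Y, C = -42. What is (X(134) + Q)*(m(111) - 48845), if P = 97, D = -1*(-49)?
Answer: -1376453248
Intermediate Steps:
D = 49
Q = 27034 (Q = -2*(-13517) = 27034)
m(B) = 676 + 7*B (m(B) = -3 + (B + 97)*(49 - 42) = -3 + (97 + B)*7 = -3 + (679 + 7*B) = 676 + 7*B)
(X(134) + Q)*(m(111) - 48845) = (15*134 + 27034)*((676 + 7*111) - 48845) = (2010 + 27034)*((676 + 777) - 48845) = 29044*(1453 - 48845) = 29044*(-47392) = -1376453248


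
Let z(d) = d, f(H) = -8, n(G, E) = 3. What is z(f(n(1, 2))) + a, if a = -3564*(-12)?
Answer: 42760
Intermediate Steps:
a = 42768
z(f(n(1, 2))) + a = -8 + 42768 = 42760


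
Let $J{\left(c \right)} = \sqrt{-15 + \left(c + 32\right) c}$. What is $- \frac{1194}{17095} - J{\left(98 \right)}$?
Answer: $- \frac{1194}{17095} - 5 \sqrt{509} \approx -112.88$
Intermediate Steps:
$J{\left(c \right)} = \sqrt{-15 + c \left(32 + c\right)}$ ($J{\left(c \right)} = \sqrt{-15 + \left(32 + c\right) c} = \sqrt{-15 + c \left(32 + c\right)}$)
$- \frac{1194}{17095} - J{\left(98 \right)} = - \frac{1194}{17095} - \sqrt{-15 + 98^{2} + 32 \cdot 98} = \left(-1194\right) \frac{1}{17095} - \sqrt{-15 + 9604 + 3136} = - \frac{1194}{17095} - \sqrt{12725} = - \frac{1194}{17095} - 5 \sqrt{509}$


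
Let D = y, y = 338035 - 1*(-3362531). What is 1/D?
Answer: 1/3700566 ≈ 2.7023e-7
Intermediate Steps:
y = 3700566 (y = 338035 + 3362531 = 3700566)
D = 3700566
1/D = 1/3700566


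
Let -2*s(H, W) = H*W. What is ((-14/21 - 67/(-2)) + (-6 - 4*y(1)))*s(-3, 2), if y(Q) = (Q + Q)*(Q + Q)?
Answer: 65/2 ≈ 32.500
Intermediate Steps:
y(Q) = 4*Q² (y(Q) = (2*Q)*(2*Q) = 4*Q²)
s(H, W) = -H*W/2
((-14/21 - 67/(-2)) + (-6 - 4*y(1)))*s(-3, 2) = ((-14/21 - 67/(-2)) + (-6 - 16*1²))*(-½*(-3)*2) = ((-14*1/21 - 67*(-½)) + (-6 - 16))*3 = ((-⅔ + 67/2) + (-6 - 4*4))*3 = (197/6 + (-6 - 16))*3 = (197/6 - 22)*3 = (65/6)*3 = 65/2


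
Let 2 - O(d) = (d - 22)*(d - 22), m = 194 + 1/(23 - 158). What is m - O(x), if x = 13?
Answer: 36854/135 ≈ 272.99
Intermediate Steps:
m = 26189/135 (m = 194 + 1/(-135) = 194 - 1/135 = 26189/135 ≈ 193.99)
O(d) = 2 - (-22 + d)² (O(d) = 2 - (d - 22)*(d - 22) = 2 - (-22 + d)*(-22 + d) = 2 - (-22 + d)²)
m - O(x) = 26189/135 - (2 - (-22 + 13)²) = 26189/135 - (2 - 1*(-9)²) = 26189/135 - (2 - 1*81) = 26189/135 - (2 - 81) = 26189/135 - 1*(-79) = 26189/135 + 79 = 36854/135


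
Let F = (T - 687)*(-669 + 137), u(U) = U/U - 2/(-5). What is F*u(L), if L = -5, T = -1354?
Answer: 7600684/5 ≈ 1.5201e+6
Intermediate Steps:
u(U) = 7/5 (u(U) = 1 - 2*(-⅕) = 1 + ⅖ = 7/5)
F = 1085812 (F = (-1354 - 687)*(-669 + 137) = -2041*(-532) = 1085812)
F*u(L) = 1085812*(7/5) = 7600684/5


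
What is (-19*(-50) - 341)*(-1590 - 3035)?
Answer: -2816625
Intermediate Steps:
(-19*(-50) - 341)*(-1590 - 3035) = (950 - 341)*(-4625) = 609*(-4625) = -2816625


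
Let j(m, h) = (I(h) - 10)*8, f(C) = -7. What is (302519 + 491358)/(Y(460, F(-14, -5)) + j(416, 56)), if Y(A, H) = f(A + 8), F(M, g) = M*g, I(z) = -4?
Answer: -113411/17 ≈ -6671.2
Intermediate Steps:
Y(A, H) = -7
j(m, h) = -112 (j(m, h) = (-4 - 10)*8 = -14*8 = -112)
(302519 + 491358)/(Y(460, F(-14, -5)) + j(416, 56)) = (302519 + 491358)/(-7 - 112) = 793877/(-119) = 793877*(-1/119) = -113411/17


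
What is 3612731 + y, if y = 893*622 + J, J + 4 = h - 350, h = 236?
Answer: 4168059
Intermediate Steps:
J = -118 (J = -4 + (236 - 350) = -4 - 114 = -118)
y = 555328 (y = 893*622 - 118 = 555446 - 118 = 555328)
3612731 + y = 3612731 + 555328 = 4168059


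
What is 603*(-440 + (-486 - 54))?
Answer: -590940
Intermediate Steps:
603*(-440 + (-486 - 54)) = 603*(-440 - 540) = 603*(-980) = -590940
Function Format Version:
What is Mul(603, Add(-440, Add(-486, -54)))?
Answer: -590940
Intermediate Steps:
Mul(603, Add(-440, Add(-486, -54))) = Mul(603, Add(-440, -540)) = Mul(603, -980) = -590940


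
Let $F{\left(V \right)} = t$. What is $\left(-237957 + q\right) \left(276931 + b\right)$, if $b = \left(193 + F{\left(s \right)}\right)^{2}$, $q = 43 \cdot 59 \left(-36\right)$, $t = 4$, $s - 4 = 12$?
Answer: $-103969708860$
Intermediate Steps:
$s = 16$ ($s = 4 + 12 = 16$)
$F{\left(V \right)} = 4$
$q = -91332$ ($q = 2537 \left(-36\right) = -91332$)
$b = 38809$ ($b = \left(193 + 4\right)^{2} = 197^{2} = 38809$)
$\left(-237957 + q\right) \left(276931 + b\right) = \left(-237957 - 91332\right) \left(276931 + 38809\right) = \left(-329289\right) 315740 = -103969708860$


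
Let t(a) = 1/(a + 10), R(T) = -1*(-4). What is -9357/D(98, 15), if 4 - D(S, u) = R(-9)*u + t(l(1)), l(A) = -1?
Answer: 84213/505 ≈ 166.76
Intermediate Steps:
R(T) = 4
t(a) = 1/(10 + a)
D(S, u) = 35/9 - 4*u (D(S, u) = 4 - (4*u + 1/(10 - 1)) = 4 - (4*u + 1/9) = 4 - (4*u + ⅑) = 4 - (⅑ + 4*u) = 4 + (-⅑ - 4*u) = 35/9 - 4*u)
-9357/D(98, 15) = -9357/(35/9 - 4*15) = -9357/(35/9 - 60) = -9357/(-505/9) = -9357*(-9/505) = 84213/505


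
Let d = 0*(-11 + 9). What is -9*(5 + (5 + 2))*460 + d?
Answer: -49680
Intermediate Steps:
d = 0 (d = 0*(-2) = 0)
-9*(5 + (5 + 2))*460 + d = -9*(5 + (5 + 2))*460 + 0 = -9*(5 + 7)*460 + 0 = -9*12*460 + 0 = -108*460 + 0 = -49680 + 0 = -49680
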